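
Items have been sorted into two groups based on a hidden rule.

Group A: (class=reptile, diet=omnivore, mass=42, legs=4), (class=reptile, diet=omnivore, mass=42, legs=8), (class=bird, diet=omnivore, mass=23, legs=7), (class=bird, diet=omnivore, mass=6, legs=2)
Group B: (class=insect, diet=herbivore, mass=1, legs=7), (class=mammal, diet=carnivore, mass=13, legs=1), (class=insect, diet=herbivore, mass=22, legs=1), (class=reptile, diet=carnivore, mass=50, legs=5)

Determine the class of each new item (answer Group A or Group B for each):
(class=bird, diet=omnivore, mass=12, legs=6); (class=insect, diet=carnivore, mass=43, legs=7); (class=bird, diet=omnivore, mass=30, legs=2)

Looking at the examples, the only property every 'Group A' case has and every 'Group B' case lacks is: diet is omnivore.

Group A, Group B, Group A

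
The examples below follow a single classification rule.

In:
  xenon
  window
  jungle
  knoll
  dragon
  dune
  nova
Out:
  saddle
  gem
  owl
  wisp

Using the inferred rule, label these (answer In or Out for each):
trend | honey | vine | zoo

Checking candidate rules against both groups, what survives is: contains 'n'.
In: trend, since has 'n'. In: honey, since has 'n'. In: vine, since has 'n'. Out: zoo, since no 'n'.

In, In, In, Out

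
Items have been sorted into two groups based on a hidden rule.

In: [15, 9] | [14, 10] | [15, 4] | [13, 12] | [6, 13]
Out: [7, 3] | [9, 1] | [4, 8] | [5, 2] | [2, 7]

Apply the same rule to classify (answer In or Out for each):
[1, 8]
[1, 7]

One predicate separates the groups cleanly: sum ≥ 19.

Out, Out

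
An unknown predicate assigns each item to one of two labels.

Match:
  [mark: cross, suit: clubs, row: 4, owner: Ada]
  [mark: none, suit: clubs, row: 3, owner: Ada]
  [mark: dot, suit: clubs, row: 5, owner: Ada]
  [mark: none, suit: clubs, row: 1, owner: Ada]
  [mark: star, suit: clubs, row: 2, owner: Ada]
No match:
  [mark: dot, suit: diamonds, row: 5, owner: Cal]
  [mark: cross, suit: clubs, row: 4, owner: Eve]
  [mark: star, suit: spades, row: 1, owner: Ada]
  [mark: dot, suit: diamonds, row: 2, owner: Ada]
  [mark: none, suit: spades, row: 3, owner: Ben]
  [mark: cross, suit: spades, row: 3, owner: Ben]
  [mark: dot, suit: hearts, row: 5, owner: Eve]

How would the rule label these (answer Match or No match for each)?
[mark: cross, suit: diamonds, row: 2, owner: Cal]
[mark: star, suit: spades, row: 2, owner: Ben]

No match, No match

Rule: owner is Ada AND suit is clubs. This holds for each 'Match' example and fails for each 'No match' one.
[mark: cross, suit: diamonds, row: 2, owner: Cal] — owner is Cal, suit is diamonds, hence No match.
[mark: star, suit: spades, row: 2, owner: Ben] — owner is Ben, suit is spades, hence No match.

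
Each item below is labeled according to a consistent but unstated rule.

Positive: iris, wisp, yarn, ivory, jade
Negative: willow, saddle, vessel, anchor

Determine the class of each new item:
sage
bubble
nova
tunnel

'Positive' ⟺ length ≤ 5.
sage: length 4 — has this property, so Positive.
bubble: length 6 — lacks this property, so Negative.
nova: length 4 — has this property, so Positive.
tunnel: length 6 — lacks this property, so Negative.

Positive, Negative, Positive, Negative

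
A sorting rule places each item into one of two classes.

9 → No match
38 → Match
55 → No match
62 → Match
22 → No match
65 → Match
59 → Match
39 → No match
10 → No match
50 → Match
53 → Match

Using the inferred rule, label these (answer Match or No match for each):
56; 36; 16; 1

Looking at the examples, the only property every 'Match' case has and every 'No match' case lacks is: ≡ 2 (mod 3).
56 → 56 mod 3 = 2 → Match. 36 → 36 mod 3 = 0 → No match. 16 → 16 mod 3 = 1 → No match. 1 → 1 mod 3 = 1 → No match.

Match, No match, No match, No match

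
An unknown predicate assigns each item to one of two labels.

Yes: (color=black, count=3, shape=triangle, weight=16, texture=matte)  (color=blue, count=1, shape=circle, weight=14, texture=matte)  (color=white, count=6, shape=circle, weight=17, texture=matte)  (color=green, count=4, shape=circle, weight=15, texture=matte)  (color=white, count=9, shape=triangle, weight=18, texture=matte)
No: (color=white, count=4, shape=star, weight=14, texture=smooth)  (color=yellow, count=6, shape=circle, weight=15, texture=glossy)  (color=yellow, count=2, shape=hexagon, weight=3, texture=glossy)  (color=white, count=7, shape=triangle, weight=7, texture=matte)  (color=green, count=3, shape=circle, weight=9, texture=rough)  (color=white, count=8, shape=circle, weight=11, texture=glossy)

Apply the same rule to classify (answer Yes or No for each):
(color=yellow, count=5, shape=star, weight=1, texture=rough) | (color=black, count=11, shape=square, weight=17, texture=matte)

Every 'Yes' example satisfies: texture is matte AND weight ≥ 9. None of the 'No' examples do.
(color=yellow, count=5, shape=star, weight=1, texture=rough): No (texture is rough, weight = 1).
(color=black, count=11, shape=square, weight=17, texture=matte): Yes (texture is matte, weight = 17).

No, Yes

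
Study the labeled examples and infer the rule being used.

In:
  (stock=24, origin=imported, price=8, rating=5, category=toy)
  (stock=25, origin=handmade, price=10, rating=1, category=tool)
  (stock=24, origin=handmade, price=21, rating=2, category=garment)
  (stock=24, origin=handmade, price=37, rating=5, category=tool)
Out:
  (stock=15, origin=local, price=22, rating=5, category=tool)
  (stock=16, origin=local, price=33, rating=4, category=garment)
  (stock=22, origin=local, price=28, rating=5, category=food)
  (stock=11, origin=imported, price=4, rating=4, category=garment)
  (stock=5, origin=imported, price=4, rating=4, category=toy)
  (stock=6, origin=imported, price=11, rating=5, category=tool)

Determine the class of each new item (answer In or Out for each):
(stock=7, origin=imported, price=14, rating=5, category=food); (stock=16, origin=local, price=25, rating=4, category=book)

Out, Out

The rule appears to be: stock ≥ 24.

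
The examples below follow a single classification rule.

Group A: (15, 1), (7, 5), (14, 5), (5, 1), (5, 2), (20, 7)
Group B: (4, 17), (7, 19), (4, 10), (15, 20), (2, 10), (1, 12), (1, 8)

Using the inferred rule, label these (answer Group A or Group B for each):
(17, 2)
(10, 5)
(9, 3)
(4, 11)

Group A, Group A, Group A, Group B

Every 'Group A' example satisfies: first > second. None of the 'Group B' examples do.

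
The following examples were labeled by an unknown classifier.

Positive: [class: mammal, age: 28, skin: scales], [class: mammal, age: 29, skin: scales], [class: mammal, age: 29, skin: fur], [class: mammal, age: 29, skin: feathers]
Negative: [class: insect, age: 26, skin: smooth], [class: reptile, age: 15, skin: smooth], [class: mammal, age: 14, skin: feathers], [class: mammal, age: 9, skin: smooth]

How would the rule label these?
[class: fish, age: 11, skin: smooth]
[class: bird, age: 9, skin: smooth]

'Positive' ⟺ age ≥ 28.
[class: fish, age: 11, skin: smooth]: Negative (age = 11).
[class: bird, age: 9, skin: smooth]: Negative (age = 9).

Negative, Negative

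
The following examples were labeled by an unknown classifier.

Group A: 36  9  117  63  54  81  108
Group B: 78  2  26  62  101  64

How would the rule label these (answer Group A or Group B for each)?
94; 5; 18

The distinguishing property — multiple of 9 — holds for all the 'Group A' cases and none of the 'Group B' cases.
94 → 94 = 9·10 + 4 → Group B.
5 → 5 = 9·0 + 5 → Group B.
18 → 18 = 9·2 → Group A.

Group B, Group B, Group A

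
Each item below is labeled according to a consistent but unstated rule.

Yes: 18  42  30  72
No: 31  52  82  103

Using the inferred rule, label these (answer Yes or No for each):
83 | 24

The common property of the 'Yes' items is: multiple of 3. No 'No' item has it.

No, Yes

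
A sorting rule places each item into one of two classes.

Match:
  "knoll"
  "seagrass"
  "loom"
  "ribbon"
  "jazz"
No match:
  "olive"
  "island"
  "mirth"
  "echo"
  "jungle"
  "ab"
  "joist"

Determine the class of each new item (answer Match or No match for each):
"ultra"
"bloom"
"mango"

No match, Match, No match

Rule: has a double letter. This holds for each 'Match' example and fails for each 'No match' one.
"ultra": no doubled letter — does not satisfy this, so No match.
"bloom": 'oo' doubled — fits, so Match.
"mango": no doubled letter — does not satisfy this, so No match.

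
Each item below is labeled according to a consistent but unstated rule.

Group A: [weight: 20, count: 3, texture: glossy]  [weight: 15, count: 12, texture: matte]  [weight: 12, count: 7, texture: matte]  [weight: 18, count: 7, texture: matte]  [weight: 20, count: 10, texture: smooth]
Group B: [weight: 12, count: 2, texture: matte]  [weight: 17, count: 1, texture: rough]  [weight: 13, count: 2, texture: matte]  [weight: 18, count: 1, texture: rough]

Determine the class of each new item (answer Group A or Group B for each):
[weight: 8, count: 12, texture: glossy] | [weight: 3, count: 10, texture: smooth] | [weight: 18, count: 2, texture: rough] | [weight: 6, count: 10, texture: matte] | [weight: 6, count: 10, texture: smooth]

Group A, Group A, Group B, Group A, Group A

The rule appears to be: count ≥ 3.
[weight: 8, count: 12, texture: glossy] — count = 12, hence Group A. [weight: 3, count: 10, texture: smooth] — count = 10, hence Group A. [weight: 18, count: 2, texture: rough] — count = 2, hence Group B. [weight: 6, count: 10, texture: matte] — count = 10, hence Group A. [weight: 6, count: 10, texture: smooth] — count = 10, hence Group A.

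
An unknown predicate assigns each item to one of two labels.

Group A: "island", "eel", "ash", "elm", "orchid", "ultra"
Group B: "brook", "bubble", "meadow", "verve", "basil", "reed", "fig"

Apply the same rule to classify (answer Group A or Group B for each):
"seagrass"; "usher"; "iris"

Group B, Group A, Group A

One predicate separates the groups cleanly: starts with a vowel.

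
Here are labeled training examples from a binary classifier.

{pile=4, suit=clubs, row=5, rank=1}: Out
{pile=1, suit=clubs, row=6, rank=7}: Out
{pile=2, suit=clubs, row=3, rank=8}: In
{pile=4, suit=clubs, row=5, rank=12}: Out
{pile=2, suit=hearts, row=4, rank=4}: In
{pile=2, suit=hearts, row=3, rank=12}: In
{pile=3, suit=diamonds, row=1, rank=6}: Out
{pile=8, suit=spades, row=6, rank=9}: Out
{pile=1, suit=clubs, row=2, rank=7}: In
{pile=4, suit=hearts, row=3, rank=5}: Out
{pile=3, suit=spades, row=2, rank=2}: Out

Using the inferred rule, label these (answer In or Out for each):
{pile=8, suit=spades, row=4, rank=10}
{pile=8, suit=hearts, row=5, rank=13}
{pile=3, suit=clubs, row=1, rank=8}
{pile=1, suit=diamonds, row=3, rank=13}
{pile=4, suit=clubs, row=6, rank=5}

Out, Out, Out, In, Out

The classifier is using: pile ≤ 2 AND row ≤ 4.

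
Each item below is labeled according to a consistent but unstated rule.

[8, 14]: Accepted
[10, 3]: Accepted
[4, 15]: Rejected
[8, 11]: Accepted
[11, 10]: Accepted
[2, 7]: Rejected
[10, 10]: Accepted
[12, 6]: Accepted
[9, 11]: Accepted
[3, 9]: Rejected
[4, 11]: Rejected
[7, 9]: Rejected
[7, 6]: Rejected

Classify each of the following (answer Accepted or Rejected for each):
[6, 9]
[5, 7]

Rejected, Rejected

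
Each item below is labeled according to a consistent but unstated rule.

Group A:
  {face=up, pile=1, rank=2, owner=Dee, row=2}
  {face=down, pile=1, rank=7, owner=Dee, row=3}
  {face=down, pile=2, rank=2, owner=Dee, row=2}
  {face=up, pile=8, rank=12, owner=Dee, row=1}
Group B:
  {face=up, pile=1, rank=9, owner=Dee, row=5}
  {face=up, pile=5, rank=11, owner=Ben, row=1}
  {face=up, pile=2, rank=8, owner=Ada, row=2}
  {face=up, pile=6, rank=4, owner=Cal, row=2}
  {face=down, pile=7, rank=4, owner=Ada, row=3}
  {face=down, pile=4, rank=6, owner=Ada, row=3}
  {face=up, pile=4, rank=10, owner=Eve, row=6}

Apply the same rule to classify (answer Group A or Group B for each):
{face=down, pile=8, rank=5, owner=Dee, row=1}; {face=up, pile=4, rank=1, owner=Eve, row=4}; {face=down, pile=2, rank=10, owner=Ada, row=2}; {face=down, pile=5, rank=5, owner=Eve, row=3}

A rule that fits every label: owner is Dee AND row ≤ 3 — true of each 'Group A' example, false of each 'Group B' one.
{face=down, pile=8, rank=5, owner=Dee, row=1}: owner is Dee, row = 1 — qualifies, so Group A. {face=up, pile=4, rank=1, owner=Eve, row=4}: owner is Eve, row = 4 — does not pass, so Group B. {face=down, pile=2, rank=10, owner=Ada, row=2}: owner is Ada, row = 2 — does not pass, so Group B. {face=down, pile=5, rank=5, owner=Eve, row=3}: owner is Eve, row = 3 — does not pass, so Group B.

Group A, Group B, Group B, Group B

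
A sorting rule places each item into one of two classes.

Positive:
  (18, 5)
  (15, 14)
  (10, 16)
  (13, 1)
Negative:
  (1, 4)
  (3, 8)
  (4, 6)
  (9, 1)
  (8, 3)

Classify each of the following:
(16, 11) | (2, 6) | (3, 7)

Positive, Negative, Negative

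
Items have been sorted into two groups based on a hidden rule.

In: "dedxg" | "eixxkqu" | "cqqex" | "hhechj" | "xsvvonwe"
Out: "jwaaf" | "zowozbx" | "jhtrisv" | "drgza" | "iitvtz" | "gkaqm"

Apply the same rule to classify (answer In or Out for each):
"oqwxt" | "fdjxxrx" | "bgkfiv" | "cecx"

Out, Out, Out, In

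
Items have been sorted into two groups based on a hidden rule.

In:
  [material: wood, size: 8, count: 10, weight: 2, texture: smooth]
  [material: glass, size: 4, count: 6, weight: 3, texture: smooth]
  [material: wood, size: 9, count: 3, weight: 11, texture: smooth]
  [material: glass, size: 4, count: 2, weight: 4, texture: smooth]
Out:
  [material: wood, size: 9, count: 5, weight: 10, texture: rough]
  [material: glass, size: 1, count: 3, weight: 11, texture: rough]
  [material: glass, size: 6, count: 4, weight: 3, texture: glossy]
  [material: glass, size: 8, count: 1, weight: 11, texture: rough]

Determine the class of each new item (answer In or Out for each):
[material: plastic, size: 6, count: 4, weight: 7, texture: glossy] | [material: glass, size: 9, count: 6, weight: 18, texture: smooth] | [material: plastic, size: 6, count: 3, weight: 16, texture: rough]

Out, In, Out

The simplest hypothesis consistent with all the labels is: texture is smooth.
[material: plastic, size: 6, count: 4, weight: 7, texture: glossy] — texture is glossy, hence Out. [material: glass, size: 9, count: 6, weight: 18, texture: smooth] — texture is smooth, hence In. [material: plastic, size: 6, count: 3, weight: 16, texture: rough] — texture is rough, hence Out.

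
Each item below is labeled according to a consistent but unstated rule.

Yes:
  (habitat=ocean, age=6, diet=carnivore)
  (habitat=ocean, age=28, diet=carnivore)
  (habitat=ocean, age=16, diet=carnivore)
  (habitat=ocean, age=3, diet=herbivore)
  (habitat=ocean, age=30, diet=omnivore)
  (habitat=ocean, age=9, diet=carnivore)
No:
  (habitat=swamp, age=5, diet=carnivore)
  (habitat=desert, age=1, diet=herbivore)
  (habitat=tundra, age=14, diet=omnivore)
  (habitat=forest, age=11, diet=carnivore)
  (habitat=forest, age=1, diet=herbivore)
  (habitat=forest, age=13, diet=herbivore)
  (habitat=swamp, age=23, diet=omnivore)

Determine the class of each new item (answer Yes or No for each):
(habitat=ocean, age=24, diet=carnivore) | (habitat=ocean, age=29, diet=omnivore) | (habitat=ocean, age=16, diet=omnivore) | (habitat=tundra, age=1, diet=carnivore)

Yes, Yes, Yes, No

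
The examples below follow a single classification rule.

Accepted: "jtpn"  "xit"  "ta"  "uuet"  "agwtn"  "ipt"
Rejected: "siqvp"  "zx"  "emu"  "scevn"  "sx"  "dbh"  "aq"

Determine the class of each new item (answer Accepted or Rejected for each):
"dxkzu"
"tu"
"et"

Rejected, Accepted, Accepted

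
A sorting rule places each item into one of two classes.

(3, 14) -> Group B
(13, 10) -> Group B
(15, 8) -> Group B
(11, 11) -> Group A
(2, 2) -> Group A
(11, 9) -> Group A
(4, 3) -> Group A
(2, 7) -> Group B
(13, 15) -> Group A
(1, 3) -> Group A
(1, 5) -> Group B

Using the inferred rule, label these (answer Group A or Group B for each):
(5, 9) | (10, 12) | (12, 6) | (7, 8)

Group B, Group A, Group B, Group A

The pattern is that an item is 'Group A' exactly when: |first − second| ≤ 2.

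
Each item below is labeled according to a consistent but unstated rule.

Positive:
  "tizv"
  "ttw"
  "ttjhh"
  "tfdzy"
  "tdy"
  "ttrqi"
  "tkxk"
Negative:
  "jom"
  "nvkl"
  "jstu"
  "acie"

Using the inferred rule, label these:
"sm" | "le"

Negative, Negative

One predicate separates the groups cleanly: starts with 't'.
"sm": starts with 's', does not fit → Negative. "le": starts with 'l', does not fit → Negative.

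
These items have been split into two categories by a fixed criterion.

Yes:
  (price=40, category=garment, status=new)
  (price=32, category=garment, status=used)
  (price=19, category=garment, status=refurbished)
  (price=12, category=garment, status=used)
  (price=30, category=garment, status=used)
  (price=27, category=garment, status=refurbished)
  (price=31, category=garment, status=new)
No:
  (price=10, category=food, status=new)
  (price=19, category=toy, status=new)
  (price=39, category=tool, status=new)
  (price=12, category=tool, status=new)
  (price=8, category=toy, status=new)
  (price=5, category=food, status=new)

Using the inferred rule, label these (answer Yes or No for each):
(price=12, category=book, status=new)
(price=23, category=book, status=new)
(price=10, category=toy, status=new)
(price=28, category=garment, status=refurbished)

Every 'Yes' example satisfies: category is garment. None of the 'No' examples do.
(price=12, category=book, status=new): category is book, does not pass → No.
(price=23, category=book, status=new): category is book, does not pass → No.
(price=10, category=toy, status=new): category is toy, does not pass → No.
(price=28, category=garment, status=refurbished): category is garment, meets the rule → Yes.

No, No, No, Yes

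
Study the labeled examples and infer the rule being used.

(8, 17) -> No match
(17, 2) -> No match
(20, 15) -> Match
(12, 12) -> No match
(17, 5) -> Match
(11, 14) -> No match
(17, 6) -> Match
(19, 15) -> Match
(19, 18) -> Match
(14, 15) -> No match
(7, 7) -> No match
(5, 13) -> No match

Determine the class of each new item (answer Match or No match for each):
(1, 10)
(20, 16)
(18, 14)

No match, Match, Match

The common property of the 'Match' items is: first > second AND sum ≥ 22. No 'No match' item has it.
(1, 10): 1 < 10, 1+10 = 11, doesn't match → No match.
(20, 16): 20 > 16, 20+16 = 36, checks out → Match.
(18, 14): 18 > 14, 18+14 = 32, checks out → Match.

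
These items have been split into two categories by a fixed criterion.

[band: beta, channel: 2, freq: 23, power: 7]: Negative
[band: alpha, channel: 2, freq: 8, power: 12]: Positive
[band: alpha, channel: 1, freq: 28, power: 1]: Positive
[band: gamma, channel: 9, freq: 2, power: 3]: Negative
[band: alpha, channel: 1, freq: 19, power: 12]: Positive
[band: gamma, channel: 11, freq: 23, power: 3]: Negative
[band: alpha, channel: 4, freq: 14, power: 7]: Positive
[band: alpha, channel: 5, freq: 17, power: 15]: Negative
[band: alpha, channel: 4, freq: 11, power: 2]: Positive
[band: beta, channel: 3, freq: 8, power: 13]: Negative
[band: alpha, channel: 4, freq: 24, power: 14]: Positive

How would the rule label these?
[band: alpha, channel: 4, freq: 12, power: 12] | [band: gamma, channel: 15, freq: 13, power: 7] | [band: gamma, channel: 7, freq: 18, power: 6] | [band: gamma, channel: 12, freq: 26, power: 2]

The classifier is using: band is alpha AND power ≤ 14.
[band: alpha, channel: 4, freq: 12, power: 12]: band is alpha, power = 12 — fits, so Positive.
[band: gamma, channel: 15, freq: 13, power: 7]: band is gamma, power = 7 — doesn't match, so Negative.
[band: gamma, channel: 7, freq: 18, power: 6]: band is gamma, power = 6 — doesn't match, so Negative.
[band: gamma, channel: 12, freq: 26, power: 2]: band is gamma, power = 2 — doesn't match, so Negative.

Positive, Negative, Negative, Negative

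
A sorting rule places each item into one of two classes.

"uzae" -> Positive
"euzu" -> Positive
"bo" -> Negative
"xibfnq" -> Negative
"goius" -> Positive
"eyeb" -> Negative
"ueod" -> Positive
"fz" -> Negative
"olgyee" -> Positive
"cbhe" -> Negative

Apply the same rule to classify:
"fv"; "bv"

One predicate separates the groups cleanly: has ≥ 3 vowels.

Negative, Negative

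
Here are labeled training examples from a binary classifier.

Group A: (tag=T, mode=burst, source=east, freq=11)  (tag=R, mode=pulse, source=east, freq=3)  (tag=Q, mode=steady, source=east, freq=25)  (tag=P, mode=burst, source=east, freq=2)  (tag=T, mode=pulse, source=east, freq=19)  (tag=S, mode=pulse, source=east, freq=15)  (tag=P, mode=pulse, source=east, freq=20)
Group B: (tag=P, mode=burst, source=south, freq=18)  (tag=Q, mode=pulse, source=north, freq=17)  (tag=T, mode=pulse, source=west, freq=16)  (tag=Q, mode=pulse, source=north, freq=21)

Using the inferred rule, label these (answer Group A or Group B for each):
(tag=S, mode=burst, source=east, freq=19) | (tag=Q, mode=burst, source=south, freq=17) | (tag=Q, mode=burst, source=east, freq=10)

Every 'Group A' example satisfies: source is east. None of the 'Group B' examples do.
Group A: (tag=S, mode=burst, source=east, freq=19), since source is east. Group B: (tag=Q, mode=burst, source=south, freq=17), since source is south. Group A: (tag=Q, mode=burst, source=east, freq=10), since source is east.

Group A, Group B, Group A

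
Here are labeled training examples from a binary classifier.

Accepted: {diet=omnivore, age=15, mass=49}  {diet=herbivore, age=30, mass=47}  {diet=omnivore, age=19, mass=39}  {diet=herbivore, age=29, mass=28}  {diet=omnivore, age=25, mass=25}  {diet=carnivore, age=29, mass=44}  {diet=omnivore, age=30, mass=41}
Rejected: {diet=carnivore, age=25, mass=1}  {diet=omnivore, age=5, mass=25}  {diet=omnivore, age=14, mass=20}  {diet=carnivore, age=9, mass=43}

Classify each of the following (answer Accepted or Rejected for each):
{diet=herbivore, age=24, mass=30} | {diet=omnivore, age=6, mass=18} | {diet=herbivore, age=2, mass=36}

The classifier is using: mass ≥ 20 AND age ≥ 15.
Accepted: {diet=herbivore, age=24, mass=30}, since mass = 30, age = 24.
Rejected: {diet=omnivore, age=6, mass=18}, since mass = 18, age = 6.
Rejected: {diet=herbivore, age=2, mass=36}, since mass = 36, age = 2.

Accepted, Rejected, Rejected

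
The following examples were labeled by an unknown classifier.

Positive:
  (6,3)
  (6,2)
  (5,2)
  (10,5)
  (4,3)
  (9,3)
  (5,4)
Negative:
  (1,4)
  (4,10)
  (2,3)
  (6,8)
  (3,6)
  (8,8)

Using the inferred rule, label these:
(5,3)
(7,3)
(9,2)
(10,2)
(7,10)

Positive, Positive, Positive, Positive, Negative

All 'Positive' examples share one property — first > second — and every 'Negative' example lacks it.
(5,3): 5 > 3, meets the rule → Positive. (7,3): 7 > 3, meets the rule → Positive. (9,2): 9 > 2, meets the rule → Positive. (10,2): 10 > 2, meets the rule → Positive. (7,10): 7 < 10, does not pass → Negative.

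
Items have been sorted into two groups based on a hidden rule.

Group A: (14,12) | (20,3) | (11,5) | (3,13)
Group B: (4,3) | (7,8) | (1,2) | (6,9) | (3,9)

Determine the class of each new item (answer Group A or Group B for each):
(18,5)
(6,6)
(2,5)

Group A, Group B, Group B

Every 'Group A' example satisfies: sum ≥ 16. None of the 'Group B' examples do.
(18,5) — 18+5 = 23, hence Group A.
(6,6) — 6+6 = 12, hence Group B.
(2,5) — 2+5 = 7, hence Group B.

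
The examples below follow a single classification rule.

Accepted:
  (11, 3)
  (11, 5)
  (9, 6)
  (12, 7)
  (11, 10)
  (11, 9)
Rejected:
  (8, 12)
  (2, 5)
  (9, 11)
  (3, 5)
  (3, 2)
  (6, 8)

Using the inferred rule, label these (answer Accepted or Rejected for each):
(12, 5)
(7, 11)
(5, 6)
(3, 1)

Accepted, Rejected, Rejected, Rejected

The pattern is that an item is 'Accepted' exactly when: first > second AND sum ≥ 7.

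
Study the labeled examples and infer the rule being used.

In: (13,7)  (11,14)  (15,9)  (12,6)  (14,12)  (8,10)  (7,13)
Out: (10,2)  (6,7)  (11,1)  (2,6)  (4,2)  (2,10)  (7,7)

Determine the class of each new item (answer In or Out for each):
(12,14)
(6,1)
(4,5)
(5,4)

The simplest hypothesis consistent with all the labels is: sum ≥ 18.
(12,14): 12+14 = 26 — fits, so In. (6,1): 6+1 = 7 — does not pass, so Out. (4,5): 4+5 = 9 — does not pass, so Out. (5,4): 5+4 = 9 — does not pass, so Out.

In, Out, Out, Out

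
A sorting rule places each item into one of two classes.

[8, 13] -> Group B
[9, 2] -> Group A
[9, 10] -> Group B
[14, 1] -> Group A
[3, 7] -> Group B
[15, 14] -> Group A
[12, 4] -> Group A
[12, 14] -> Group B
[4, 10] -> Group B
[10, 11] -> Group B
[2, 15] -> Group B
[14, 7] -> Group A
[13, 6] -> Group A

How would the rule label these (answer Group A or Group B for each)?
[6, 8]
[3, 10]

Group B, Group B

The distinguishing property — first > second — holds for all the 'Group A' cases and none of the 'Group B' cases.
[6, 8] — 6 < 8, hence Group B.
[3, 10] — 3 < 10, hence Group B.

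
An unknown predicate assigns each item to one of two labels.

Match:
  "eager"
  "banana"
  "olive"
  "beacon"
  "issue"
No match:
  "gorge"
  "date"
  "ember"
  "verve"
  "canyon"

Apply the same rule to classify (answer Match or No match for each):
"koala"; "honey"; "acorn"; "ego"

Match, No match, No match, No match

The distinguishing property — has ≥ 3 vowels — holds for all the 'Match' cases and none of the 'No match' cases.
"koala": 3 vowels, passes → Match.
"honey": 2 vowels, doesn't match → No match.
"acorn": 2 vowels, doesn't match → No match.
"ego": 2 vowels, doesn't match → No match.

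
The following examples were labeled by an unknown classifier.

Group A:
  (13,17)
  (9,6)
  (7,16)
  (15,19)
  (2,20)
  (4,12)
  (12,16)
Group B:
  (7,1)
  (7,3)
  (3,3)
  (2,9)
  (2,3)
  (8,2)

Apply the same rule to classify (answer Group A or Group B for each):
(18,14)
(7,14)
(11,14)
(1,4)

The classifier is using: sum ≥ 15.
(18,14): 18+14 = 32, matches → Group A. (7,14): 7+14 = 21, matches → Group A. (11,14): 11+14 = 25, matches → Group A. (1,4): 1+4 = 5, doesn't qualify → Group B.

Group A, Group A, Group A, Group B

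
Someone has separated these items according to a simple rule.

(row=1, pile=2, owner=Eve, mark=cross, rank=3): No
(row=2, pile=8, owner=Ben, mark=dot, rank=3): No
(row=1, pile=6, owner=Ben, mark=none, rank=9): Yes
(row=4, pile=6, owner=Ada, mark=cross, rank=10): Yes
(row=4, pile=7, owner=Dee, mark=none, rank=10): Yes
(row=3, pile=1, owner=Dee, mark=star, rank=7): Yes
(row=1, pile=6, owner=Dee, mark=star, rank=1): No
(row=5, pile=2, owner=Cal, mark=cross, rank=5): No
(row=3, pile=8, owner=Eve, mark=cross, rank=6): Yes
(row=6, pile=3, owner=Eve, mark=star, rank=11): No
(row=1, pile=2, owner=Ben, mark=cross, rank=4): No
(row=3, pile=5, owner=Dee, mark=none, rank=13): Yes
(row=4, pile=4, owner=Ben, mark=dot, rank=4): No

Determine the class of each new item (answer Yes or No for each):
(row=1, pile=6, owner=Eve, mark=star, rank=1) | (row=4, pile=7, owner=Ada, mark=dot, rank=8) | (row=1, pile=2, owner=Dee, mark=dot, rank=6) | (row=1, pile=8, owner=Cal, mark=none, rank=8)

No, Yes, Yes, Yes

A rule that fits every label: rank ≥ 5 AND row ≤ 4 — true of each 'Yes' example, false of each 'No' one.
(row=1, pile=6, owner=Eve, mark=star, rank=1): No (rank = 1, row = 1).
(row=4, pile=7, owner=Ada, mark=dot, rank=8): Yes (rank = 8, row = 4).
(row=1, pile=2, owner=Dee, mark=dot, rank=6): Yes (rank = 6, row = 1).
(row=1, pile=8, owner=Cal, mark=none, rank=8): Yes (rank = 8, row = 1).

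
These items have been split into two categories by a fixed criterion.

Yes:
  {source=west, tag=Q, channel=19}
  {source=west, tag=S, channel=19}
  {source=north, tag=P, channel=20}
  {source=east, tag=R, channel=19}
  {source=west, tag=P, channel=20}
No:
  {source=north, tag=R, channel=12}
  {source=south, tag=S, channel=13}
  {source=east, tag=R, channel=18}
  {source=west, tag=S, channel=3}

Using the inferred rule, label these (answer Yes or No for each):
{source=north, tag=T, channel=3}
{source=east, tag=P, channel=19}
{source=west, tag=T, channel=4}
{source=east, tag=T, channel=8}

No, Yes, No, No

Rule: channel ≥ 19. This holds for each 'Yes' example and fails for each 'No' one.
{source=north, tag=T, channel=3} → channel = 3 → No. {source=east, tag=P, channel=19} → channel = 19 → Yes. {source=west, tag=T, channel=4} → channel = 4 → No. {source=east, tag=T, channel=8} → channel = 8 → No.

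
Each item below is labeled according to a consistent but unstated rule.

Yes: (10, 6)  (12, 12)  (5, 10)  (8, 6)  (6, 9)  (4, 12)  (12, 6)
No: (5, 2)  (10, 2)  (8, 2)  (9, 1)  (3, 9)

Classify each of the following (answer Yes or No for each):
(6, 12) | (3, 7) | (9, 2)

Yes, No, No

Rule: sum ≥ 14. This holds for each 'Yes' example and fails for each 'No' one.
(6, 12) — 6+12 = 18, hence Yes.
(3, 7) — 3+7 = 10, hence No.
(9, 2) — 9+2 = 11, hence No.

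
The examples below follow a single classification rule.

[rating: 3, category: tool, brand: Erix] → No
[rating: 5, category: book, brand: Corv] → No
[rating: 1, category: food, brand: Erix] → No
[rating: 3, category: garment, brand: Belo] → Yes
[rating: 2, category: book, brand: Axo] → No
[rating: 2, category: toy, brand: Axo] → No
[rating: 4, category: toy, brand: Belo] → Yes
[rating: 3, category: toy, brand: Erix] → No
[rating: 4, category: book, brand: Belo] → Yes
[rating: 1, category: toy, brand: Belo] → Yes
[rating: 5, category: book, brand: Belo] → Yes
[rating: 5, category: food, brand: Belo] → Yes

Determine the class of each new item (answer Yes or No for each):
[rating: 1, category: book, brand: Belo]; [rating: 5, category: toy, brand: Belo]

Yes, Yes

Checking candidate rules against both groups, what survives is: brand is Belo.
[rating: 1, category: book, brand: Belo]: Yes (brand is Belo). [rating: 5, category: toy, brand: Belo]: Yes (brand is Belo).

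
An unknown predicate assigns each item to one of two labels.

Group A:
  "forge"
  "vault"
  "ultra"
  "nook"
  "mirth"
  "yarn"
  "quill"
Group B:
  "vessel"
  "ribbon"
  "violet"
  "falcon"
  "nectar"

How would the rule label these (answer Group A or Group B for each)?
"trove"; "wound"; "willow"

The distinguishing property — length ≤ 5 — holds for all the 'Group A' cases and none of the 'Group B' cases.

Group A, Group A, Group B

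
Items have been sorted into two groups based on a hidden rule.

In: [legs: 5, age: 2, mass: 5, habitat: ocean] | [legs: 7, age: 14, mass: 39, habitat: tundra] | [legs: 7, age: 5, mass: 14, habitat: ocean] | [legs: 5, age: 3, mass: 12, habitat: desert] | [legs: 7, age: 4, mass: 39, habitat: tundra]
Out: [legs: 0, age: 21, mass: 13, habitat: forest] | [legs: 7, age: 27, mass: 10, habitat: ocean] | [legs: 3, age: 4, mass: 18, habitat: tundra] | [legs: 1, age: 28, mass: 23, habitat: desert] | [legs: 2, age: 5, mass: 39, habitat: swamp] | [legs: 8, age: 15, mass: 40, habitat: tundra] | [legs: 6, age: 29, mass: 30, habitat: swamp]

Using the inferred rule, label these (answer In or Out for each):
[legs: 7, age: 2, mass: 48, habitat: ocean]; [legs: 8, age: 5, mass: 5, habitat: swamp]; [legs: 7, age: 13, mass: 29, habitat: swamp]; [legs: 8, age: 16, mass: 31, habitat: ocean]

In, In, In, Out

The distinguishing property — legs ≥ 5 AND age ≤ 14 — holds for all the 'In' cases and none of the 'Out' cases.
[legs: 7, age: 2, mass: 48, habitat: ocean]: legs = 7, age = 2 — has this property, so In.
[legs: 8, age: 5, mass: 5, habitat: swamp]: legs = 8, age = 5 — has this property, so In.
[legs: 7, age: 13, mass: 29, habitat: swamp]: legs = 7, age = 13 — has this property, so In.
[legs: 8, age: 16, mass: 31, habitat: ocean]: legs = 8, age = 16 — doesn't qualify, so Out.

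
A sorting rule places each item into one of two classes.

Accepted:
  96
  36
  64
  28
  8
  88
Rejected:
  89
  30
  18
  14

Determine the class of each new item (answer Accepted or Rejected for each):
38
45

Rejected, Rejected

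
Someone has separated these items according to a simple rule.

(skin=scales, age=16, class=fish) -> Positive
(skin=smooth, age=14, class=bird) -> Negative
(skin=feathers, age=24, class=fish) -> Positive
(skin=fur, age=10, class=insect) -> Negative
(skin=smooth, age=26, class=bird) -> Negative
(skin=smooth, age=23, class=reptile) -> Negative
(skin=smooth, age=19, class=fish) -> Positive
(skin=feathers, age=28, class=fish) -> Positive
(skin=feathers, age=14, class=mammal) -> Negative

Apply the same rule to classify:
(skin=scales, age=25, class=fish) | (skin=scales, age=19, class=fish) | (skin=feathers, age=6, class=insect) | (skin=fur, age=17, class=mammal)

The common property of the 'Positive' items is: class is fish. No 'Negative' item has it.
(skin=scales, age=25, class=fish): Positive (class is fish).
(skin=scales, age=19, class=fish): Positive (class is fish).
(skin=feathers, age=6, class=insect): Negative (class is insect).
(skin=fur, age=17, class=mammal): Negative (class is mammal).

Positive, Positive, Negative, Negative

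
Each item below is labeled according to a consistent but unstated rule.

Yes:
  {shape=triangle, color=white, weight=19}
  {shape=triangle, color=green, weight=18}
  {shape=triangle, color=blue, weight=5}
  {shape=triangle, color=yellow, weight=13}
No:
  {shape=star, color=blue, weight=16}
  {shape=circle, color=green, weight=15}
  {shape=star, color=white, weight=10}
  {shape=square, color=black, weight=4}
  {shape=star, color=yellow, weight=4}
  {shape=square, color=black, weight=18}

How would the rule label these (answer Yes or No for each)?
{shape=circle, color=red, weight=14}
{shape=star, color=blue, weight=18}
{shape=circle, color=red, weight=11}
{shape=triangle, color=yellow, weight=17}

A rule that fits every label: shape is triangle — true of each 'Yes' example, false of each 'No' one.

No, No, No, Yes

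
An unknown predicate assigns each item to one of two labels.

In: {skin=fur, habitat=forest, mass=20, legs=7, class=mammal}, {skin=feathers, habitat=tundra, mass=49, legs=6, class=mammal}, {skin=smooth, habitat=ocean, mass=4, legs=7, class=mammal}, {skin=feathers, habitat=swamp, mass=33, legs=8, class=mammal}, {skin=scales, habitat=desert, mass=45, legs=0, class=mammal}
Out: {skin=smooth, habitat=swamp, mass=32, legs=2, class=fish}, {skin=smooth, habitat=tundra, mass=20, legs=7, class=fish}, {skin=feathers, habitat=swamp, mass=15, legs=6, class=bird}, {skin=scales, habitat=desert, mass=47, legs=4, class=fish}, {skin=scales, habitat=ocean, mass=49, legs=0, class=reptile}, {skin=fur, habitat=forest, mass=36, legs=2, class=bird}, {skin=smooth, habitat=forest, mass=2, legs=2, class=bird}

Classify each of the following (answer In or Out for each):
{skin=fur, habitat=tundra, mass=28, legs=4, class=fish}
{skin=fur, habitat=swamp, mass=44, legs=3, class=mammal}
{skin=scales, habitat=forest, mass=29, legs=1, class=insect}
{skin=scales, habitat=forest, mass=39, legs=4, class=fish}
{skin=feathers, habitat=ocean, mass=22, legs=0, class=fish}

Comparing the two groups points to one rule — class is mammal.

Out, In, Out, Out, Out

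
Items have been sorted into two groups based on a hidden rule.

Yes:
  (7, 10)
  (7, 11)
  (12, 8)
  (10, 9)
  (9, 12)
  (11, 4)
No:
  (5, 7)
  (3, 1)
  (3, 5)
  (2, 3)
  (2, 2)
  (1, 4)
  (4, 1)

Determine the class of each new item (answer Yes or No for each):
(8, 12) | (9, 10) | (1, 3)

Yes, Yes, No

Every 'Yes' example satisfies: sum ≥ 15. None of the 'No' examples do.
(8, 12): 8+12 = 20, matches → Yes.
(9, 10): 9+10 = 19, matches → Yes.
(1, 3): 1+3 = 4, fails this test → No.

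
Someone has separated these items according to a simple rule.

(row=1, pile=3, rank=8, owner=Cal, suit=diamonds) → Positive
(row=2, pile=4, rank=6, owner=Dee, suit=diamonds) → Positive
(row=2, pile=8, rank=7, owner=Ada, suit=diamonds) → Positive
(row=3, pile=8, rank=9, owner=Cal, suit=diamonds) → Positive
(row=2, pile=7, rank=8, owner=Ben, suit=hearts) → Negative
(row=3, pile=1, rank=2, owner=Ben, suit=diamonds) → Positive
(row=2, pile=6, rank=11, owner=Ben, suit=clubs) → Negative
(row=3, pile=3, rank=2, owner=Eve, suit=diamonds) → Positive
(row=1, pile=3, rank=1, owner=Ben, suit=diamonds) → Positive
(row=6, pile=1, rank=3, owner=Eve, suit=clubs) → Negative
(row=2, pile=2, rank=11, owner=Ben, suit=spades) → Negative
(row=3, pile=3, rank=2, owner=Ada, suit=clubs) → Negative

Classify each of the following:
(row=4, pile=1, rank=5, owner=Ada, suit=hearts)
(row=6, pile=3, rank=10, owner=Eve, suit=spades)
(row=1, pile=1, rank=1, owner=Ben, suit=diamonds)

Negative, Negative, Positive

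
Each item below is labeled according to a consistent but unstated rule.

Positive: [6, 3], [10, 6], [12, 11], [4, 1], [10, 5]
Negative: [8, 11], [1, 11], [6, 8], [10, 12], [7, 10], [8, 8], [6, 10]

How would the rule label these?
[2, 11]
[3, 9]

Every 'Positive' example satisfies: first > second. None of the 'Negative' examples do.

Negative, Negative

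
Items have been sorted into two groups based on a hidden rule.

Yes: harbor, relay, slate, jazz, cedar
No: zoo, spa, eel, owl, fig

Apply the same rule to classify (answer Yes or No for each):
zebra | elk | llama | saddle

Yes, No, Yes, Yes

A rule that fits every label: length ≥ 4 — true of each 'Yes' example, false of each 'No' one.
zebra: length 5 — passes, so Yes. elk: length 3 — does not pass, so No. llama: length 5 — passes, so Yes. saddle: length 6 — passes, so Yes.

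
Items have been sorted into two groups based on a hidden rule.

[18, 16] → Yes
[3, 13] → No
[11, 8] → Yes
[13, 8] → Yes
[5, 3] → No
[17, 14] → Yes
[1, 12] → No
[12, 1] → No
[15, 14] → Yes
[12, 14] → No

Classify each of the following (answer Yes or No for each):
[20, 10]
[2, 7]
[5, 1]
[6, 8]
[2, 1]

The rule appears to be: first > second AND second is even.
[20, 10]: 20 > 10, second 10, matches → Yes. [2, 7]: 2 < 7, second 7, does not satisfy this → No. [5, 1]: 5 > 1, second 1, does not satisfy this → No. [6, 8]: 6 < 8, second 8, does not satisfy this → No. [2, 1]: 2 > 1, second 1, does not satisfy this → No.

Yes, No, No, No, No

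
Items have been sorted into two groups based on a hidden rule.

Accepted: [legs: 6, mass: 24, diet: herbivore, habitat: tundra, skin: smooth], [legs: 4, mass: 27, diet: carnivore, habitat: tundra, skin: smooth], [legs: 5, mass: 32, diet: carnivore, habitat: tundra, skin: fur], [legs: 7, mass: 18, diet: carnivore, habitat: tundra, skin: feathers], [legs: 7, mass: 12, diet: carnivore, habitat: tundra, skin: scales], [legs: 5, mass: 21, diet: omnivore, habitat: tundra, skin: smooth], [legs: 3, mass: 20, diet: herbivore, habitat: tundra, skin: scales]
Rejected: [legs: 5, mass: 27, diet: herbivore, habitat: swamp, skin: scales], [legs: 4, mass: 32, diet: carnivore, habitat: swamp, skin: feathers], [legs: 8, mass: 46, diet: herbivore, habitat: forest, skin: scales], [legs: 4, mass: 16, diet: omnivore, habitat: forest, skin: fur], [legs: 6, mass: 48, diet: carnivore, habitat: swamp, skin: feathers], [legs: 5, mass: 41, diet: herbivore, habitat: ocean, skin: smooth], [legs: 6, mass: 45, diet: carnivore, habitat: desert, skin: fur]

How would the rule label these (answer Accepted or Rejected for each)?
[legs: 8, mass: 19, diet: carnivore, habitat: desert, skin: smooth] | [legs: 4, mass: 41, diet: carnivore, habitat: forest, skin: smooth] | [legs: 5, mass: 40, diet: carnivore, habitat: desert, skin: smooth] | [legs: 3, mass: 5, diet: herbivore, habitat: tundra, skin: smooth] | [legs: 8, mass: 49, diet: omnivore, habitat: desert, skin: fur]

Rejected, Rejected, Rejected, Accepted, Rejected

The common property of the 'Accepted' items is: habitat is tundra. No 'Rejected' item has it.
Rejected: [legs: 8, mass: 19, diet: carnivore, habitat: desert, skin: smooth], since habitat is desert.
Rejected: [legs: 4, mass: 41, diet: carnivore, habitat: forest, skin: smooth], since habitat is forest.
Rejected: [legs: 5, mass: 40, diet: carnivore, habitat: desert, skin: smooth], since habitat is desert.
Accepted: [legs: 3, mass: 5, diet: herbivore, habitat: tundra, skin: smooth], since habitat is tundra.
Rejected: [legs: 8, mass: 49, diet: omnivore, habitat: desert, skin: fur], since habitat is desert.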